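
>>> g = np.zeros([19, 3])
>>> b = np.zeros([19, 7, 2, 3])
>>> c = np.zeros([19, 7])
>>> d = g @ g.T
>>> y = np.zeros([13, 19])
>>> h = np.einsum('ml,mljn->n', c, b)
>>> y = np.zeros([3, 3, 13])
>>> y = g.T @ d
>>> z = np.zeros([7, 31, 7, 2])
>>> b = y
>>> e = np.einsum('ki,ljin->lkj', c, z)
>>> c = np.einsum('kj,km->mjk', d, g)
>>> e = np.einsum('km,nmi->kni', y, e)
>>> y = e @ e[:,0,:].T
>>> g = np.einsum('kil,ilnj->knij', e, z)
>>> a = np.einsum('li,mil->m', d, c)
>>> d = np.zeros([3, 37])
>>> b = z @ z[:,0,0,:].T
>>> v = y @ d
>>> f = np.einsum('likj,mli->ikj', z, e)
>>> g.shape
(3, 7, 7, 2)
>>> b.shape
(7, 31, 7, 7)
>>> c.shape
(3, 19, 19)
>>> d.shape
(3, 37)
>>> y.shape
(3, 7, 3)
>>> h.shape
(3,)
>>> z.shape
(7, 31, 7, 2)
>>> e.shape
(3, 7, 31)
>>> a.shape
(3,)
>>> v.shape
(3, 7, 37)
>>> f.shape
(31, 7, 2)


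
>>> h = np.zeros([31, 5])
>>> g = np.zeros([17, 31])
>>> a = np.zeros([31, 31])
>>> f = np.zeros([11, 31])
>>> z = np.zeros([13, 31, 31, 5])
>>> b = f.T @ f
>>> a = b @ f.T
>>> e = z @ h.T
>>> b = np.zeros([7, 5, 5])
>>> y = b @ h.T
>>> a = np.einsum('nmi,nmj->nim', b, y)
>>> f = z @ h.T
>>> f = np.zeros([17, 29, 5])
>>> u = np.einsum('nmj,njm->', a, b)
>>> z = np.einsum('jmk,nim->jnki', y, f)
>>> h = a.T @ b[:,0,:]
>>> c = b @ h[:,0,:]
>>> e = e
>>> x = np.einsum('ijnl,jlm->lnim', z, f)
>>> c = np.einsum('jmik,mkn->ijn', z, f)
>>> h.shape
(5, 5, 5)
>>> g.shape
(17, 31)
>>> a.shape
(7, 5, 5)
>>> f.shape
(17, 29, 5)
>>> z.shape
(7, 17, 31, 29)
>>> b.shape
(7, 5, 5)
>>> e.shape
(13, 31, 31, 31)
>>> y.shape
(7, 5, 31)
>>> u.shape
()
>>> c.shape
(31, 7, 5)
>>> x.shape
(29, 31, 7, 5)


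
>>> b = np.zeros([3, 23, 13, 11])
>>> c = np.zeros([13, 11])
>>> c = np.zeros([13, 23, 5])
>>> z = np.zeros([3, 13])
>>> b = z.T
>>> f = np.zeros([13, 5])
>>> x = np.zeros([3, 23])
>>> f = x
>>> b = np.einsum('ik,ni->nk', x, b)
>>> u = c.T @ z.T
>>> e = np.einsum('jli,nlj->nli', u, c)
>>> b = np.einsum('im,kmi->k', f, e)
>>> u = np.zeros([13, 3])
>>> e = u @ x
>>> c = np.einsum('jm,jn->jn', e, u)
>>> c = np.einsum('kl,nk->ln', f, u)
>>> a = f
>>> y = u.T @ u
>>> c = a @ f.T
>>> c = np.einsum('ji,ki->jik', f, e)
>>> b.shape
(13,)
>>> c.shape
(3, 23, 13)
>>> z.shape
(3, 13)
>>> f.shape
(3, 23)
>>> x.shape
(3, 23)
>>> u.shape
(13, 3)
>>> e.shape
(13, 23)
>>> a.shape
(3, 23)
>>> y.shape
(3, 3)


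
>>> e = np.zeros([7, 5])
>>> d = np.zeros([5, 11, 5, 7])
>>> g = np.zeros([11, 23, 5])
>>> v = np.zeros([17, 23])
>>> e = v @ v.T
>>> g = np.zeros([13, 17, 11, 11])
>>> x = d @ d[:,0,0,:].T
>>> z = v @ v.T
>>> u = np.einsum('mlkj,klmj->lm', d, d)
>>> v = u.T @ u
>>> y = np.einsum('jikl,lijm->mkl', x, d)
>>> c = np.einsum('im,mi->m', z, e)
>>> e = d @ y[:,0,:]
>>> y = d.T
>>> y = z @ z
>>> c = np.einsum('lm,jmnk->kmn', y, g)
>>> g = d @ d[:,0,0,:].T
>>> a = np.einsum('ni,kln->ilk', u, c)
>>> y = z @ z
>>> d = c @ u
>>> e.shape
(5, 11, 5, 5)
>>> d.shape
(11, 17, 5)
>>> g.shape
(5, 11, 5, 5)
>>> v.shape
(5, 5)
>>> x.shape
(5, 11, 5, 5)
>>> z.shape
(17, 17)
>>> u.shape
(11, 5)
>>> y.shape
(17, 17)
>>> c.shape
(11, 17, 11)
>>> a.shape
(5, 17, 11)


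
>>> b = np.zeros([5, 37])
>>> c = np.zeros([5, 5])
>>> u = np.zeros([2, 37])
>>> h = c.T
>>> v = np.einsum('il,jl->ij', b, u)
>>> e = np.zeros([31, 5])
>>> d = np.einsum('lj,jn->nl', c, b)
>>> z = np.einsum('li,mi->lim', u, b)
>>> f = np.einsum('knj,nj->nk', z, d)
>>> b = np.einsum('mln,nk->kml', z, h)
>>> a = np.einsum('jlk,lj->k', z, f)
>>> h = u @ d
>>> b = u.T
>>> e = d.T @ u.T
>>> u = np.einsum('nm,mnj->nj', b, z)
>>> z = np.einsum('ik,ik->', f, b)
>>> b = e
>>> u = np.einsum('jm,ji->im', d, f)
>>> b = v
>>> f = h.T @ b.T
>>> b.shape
(5, 2)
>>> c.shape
(5, 5)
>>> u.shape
(2, 5)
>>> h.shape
(2, 5)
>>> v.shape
(5, 2)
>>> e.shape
(5, 2)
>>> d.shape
(37, 5)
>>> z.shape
()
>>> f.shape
(5, 5)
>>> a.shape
(5,)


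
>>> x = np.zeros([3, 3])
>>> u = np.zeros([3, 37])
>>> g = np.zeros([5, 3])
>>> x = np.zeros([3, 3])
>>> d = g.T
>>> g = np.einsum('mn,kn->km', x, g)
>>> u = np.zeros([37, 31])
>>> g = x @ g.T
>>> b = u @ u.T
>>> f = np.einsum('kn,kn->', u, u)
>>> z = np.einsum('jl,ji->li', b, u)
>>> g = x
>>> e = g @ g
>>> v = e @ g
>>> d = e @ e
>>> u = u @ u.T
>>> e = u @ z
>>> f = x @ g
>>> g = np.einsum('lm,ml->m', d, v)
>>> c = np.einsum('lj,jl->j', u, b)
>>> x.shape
(3, 3)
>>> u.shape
(37, 37)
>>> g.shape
(3,)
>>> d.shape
(3, 3)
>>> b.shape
(37, 37)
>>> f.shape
(3, 3)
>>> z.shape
(37, 31)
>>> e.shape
(37, 31)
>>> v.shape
(3, 3)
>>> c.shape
(37,)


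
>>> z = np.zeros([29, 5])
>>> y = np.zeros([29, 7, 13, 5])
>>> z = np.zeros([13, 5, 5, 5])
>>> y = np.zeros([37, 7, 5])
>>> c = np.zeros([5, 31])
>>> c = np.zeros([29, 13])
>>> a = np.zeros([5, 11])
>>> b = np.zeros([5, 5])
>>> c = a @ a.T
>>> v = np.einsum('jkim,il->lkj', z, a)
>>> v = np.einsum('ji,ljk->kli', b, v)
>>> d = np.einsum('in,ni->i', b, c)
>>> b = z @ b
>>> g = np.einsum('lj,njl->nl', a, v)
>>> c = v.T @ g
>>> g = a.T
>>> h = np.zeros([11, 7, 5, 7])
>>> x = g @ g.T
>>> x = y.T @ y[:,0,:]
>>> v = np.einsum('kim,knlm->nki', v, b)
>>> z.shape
(13, 5, 5, 5)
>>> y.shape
(37, 7, 5)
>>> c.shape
(5, 11, 5)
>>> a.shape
(5, 11)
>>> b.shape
(13, 5, 5, 5)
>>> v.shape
(5, 13, 11)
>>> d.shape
(5,)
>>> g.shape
(11, 5)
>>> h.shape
(11, 7, 5, 7)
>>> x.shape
(5, 7, 5)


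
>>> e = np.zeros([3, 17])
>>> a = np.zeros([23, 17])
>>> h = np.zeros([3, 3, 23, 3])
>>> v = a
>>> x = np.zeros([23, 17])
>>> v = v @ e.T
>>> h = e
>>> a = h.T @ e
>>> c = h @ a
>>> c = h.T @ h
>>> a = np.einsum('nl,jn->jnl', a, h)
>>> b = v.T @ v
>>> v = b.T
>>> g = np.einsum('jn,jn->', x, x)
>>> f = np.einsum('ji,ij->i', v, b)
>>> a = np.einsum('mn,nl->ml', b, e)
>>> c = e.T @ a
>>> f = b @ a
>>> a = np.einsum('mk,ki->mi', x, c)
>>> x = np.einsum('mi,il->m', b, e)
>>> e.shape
(3, 17)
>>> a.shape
(23, 17)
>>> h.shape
(3, 17)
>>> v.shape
(3, 3)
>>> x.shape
(3,)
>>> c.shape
(17, 17)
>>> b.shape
(3, 3)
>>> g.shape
()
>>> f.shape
(3, 17)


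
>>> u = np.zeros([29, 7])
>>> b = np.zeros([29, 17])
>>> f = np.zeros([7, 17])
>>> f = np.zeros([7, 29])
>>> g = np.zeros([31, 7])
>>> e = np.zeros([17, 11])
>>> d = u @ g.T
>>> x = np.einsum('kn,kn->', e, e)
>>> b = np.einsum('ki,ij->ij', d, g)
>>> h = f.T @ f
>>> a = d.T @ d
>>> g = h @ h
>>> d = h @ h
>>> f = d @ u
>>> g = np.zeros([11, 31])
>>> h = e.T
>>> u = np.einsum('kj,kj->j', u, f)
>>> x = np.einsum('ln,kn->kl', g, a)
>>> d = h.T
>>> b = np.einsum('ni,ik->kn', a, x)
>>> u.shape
(7,)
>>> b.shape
(11, 31)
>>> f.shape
(29, 7)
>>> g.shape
(11, 31)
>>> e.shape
(17, 11)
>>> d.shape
(17, 11)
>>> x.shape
(31, 11)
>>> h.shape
(11, 17)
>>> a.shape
(31, 31)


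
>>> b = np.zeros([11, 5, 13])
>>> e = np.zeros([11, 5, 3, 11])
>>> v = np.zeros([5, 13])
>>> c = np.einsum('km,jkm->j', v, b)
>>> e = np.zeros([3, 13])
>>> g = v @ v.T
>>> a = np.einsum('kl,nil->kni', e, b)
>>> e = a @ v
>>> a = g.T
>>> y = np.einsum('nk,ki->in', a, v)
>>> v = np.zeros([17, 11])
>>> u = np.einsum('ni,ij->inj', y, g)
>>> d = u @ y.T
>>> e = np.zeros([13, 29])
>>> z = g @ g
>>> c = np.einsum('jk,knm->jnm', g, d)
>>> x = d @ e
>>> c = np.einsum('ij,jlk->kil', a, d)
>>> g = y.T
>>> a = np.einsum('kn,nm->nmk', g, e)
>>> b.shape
(11, 5, 13)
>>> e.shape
(13, 29)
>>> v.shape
(17, 11)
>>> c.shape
(13, 5, 13)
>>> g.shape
(5, 13)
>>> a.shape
(13, 29, 5)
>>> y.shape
(13, 5)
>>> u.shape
(5, 13, 5)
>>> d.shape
(5, 13, 13)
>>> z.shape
(5, 5)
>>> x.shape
(5, 13, 29)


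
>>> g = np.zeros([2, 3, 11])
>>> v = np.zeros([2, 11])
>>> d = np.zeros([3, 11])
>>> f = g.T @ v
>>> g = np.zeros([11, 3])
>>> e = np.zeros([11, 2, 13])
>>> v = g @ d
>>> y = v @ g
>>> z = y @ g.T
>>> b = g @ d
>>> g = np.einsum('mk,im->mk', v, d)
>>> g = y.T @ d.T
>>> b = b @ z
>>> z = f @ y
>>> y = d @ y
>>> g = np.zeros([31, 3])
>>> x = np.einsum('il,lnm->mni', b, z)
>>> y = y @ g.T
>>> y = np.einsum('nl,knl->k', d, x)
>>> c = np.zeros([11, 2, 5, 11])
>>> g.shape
(31, 3)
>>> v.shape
(11, 11)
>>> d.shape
(3, 11)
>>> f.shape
(11, 3, 11)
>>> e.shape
(11, 2, 13)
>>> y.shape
(3,)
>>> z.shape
(11, 3, 3)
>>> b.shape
(11, 11)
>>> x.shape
(3, 3, 11)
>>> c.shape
(11, 2, 5, 11)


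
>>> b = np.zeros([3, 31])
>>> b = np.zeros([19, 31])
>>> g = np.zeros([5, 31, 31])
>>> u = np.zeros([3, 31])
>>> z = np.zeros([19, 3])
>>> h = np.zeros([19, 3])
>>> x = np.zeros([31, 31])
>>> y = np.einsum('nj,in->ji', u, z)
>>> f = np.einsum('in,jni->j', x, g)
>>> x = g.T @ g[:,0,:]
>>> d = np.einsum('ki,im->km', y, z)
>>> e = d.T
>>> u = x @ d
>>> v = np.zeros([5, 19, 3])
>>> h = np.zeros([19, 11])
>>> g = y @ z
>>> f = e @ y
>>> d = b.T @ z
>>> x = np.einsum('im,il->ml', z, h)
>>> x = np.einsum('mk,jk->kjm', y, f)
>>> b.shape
(19, 31)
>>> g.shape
(31, 3)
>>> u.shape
(31, 31, 3)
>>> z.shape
(19, 3)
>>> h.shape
(19, 11)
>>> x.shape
(19, 3, 31)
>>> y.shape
(31, 19)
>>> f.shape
(3, 19)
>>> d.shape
(31, 3)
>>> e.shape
(3, 31)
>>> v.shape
(5, 19, 3)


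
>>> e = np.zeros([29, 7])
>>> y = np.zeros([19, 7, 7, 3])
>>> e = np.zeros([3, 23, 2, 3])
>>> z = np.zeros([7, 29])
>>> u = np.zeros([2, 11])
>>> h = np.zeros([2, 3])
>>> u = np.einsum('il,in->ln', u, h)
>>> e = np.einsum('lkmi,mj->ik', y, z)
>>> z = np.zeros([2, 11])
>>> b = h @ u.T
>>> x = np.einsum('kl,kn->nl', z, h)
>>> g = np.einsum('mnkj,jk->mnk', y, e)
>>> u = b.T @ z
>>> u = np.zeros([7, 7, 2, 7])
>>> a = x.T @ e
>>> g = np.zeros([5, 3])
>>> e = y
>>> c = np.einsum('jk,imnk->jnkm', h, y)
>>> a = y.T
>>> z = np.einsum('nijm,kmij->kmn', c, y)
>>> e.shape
(19, 7, 7, 3)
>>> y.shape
(19, 7, 7, 3)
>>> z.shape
(19, 7, 2)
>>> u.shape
(7, 7, 2, 7)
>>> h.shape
(2, 3)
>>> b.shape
(2, 11)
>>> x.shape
(3, 11)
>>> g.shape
(5, 3)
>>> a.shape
(3, 7, 7, 19)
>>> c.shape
(2, 7, 3, 7)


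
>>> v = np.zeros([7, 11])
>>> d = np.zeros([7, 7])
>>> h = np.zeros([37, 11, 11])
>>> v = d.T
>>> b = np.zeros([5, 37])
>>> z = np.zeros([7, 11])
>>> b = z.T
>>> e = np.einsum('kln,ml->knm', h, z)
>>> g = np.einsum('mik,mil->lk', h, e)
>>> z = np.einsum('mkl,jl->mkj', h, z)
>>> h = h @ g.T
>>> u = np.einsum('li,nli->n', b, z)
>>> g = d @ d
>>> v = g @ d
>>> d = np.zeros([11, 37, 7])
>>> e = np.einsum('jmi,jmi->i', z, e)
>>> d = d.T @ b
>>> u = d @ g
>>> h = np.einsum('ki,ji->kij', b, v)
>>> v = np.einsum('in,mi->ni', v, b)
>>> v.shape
(7, 7)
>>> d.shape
(7, 37, 7)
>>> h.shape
(11, 7, 7)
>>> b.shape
(11, 7)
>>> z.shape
(37, 11, 7)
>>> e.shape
(7,)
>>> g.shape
(7, 7)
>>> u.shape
(7, 37, 7)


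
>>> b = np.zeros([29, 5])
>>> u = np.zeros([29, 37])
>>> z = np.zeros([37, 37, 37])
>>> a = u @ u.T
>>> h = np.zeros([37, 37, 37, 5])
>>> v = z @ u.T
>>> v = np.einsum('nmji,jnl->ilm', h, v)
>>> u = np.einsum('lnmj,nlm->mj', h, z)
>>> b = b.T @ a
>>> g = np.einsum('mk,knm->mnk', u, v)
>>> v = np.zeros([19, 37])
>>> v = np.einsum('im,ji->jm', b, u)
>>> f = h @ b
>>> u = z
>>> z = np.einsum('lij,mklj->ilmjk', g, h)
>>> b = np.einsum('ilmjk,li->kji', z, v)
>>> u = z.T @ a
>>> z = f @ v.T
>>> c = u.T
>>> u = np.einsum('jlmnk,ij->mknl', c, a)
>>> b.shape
(37, 5, 29)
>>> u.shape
(37, 37, 5, 37)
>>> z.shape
(37, 37, 37, 37)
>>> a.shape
(29, 29)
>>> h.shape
(37, 37, 37, 5)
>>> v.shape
(37, 29)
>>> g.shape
(37, 29, 5)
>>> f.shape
(37, 37, 37, 29)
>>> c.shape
(29, 37, 37, 5, 37)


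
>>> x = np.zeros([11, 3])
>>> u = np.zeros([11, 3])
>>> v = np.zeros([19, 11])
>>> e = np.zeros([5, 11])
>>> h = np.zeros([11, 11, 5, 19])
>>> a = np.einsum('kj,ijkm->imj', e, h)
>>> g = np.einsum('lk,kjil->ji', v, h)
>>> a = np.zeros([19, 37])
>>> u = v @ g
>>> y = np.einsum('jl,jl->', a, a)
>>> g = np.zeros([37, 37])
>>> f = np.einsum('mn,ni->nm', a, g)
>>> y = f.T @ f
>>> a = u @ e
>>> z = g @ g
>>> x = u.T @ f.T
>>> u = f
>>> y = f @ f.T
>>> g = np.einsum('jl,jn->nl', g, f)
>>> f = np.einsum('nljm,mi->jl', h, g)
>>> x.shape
(5, 37)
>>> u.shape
(37, 19)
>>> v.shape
(19, 11)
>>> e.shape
(5, 11)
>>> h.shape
(11, 11, 5, 19)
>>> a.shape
(19, 11)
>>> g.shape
(19, 37)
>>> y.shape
(37, 37)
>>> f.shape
(5, 11)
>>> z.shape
(37, 37)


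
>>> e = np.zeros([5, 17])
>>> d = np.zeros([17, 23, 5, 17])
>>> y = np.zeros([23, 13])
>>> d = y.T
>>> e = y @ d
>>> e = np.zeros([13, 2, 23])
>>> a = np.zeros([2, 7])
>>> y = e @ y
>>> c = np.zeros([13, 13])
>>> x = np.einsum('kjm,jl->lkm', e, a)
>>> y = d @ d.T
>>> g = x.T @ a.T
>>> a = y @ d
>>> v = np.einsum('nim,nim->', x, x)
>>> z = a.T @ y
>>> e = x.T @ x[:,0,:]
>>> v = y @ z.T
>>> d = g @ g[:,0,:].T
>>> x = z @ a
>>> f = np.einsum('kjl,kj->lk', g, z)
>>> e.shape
(23, 13, 23)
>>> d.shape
(23, 13, 23)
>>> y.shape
(13, 13)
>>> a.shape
(13, 23)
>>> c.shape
(13, 13)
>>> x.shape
(23, 23)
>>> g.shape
(23, 13, 2)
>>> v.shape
(13, 23)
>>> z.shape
(23, 13)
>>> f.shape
(2, 23)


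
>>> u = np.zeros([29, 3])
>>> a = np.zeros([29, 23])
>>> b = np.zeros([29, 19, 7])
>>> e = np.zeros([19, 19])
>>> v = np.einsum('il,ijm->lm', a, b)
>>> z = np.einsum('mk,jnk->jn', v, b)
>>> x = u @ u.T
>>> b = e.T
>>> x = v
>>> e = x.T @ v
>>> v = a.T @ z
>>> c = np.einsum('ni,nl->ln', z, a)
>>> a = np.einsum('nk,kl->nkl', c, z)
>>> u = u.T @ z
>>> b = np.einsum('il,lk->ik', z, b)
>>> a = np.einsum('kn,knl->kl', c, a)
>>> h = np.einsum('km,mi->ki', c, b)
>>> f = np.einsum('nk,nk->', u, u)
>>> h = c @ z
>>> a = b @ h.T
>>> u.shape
(3, 19)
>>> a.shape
(29, 23)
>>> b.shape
(29, 19)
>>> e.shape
(7, 7)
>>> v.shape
(23, 19)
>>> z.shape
(29, 19)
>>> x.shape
(23, 7)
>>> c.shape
(23, 29)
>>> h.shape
(23, 19)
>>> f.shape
()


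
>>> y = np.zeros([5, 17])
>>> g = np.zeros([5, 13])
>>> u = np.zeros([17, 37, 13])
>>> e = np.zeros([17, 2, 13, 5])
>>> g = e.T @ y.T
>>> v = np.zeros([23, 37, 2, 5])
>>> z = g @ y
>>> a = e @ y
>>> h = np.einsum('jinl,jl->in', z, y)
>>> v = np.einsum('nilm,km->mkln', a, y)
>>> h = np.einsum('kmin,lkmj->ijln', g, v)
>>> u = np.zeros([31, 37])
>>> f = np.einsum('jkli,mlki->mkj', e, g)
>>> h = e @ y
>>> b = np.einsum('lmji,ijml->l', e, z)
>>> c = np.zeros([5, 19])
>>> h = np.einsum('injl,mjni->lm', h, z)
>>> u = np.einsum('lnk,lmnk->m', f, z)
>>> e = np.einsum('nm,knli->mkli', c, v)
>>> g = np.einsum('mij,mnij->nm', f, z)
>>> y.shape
(5, 17)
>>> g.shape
(13, 5)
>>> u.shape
(13,)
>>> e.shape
(19, 17, 13, 17)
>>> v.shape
(17, 5, 13, 17)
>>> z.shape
(5, 13, 2, 17)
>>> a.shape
(17, 2, 13, 17)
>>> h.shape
(17, 5)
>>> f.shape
(5, 2, 17)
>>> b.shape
(17,)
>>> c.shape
(5, 19)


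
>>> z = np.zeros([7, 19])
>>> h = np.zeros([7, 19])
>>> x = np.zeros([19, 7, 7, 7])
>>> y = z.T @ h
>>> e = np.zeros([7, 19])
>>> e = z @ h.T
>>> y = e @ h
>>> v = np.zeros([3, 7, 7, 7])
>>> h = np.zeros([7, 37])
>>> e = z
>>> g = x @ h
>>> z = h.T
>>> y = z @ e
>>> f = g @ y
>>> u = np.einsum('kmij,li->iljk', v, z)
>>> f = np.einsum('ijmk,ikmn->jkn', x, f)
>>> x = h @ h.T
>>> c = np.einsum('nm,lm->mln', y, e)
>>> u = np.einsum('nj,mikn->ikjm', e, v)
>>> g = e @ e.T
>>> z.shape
(37, 7)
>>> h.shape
(7, 37)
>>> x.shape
(7, 7)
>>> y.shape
(37, 19)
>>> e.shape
(7, 19)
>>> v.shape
(3, 7, 7, 7)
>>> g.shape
(7, 7)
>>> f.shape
(7, 7, 19)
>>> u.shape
(7, 7, 19, 3)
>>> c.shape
(19, 7, 37)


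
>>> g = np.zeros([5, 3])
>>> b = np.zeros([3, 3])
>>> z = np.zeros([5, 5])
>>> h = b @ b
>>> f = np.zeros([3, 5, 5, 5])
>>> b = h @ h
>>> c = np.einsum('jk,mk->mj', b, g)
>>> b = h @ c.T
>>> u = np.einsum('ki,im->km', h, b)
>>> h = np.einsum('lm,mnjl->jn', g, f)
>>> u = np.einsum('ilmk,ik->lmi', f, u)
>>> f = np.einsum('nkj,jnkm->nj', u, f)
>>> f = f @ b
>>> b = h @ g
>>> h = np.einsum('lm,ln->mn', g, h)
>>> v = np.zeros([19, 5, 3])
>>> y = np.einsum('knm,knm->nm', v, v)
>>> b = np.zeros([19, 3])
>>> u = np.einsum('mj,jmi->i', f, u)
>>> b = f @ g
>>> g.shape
(5, 3)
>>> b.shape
(5, 3)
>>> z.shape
(5, 5)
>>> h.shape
(3, 5)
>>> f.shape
(5, 5)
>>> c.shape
(5, 3)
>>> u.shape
(3,)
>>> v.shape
(19, 5, 3)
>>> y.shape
(5, 3)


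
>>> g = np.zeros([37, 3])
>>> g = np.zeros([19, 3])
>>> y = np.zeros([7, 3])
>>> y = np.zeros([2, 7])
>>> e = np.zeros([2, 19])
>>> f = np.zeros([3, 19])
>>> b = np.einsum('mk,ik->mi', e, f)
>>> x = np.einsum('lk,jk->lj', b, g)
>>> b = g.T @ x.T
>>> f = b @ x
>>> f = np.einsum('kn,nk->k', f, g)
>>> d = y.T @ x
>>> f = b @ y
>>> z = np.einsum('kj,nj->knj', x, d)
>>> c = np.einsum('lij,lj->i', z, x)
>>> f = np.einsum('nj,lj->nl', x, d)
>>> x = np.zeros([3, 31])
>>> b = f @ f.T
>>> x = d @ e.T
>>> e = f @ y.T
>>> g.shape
(19, 3)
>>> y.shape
(2, 7)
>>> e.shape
(2, 2)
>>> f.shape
(2, 7)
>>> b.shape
(2, 2)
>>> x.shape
(7, 2)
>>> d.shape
(7, 19)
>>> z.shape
(2, 7, 19)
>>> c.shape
(7,)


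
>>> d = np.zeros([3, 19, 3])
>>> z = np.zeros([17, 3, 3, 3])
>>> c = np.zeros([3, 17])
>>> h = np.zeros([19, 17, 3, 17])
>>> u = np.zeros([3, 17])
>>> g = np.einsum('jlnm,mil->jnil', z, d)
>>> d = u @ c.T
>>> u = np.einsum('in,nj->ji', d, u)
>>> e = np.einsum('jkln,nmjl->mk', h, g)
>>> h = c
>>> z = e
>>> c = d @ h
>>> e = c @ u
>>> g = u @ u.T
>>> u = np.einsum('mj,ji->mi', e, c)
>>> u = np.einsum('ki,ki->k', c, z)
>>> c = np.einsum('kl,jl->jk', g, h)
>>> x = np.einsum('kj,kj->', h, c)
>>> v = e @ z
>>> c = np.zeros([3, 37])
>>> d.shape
(3, 3)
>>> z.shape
(3, 17)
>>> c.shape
(3, 37)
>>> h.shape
(3, 17)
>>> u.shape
(3,)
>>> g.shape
(17, 17)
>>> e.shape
(3, 3)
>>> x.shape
()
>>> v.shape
(3, 17)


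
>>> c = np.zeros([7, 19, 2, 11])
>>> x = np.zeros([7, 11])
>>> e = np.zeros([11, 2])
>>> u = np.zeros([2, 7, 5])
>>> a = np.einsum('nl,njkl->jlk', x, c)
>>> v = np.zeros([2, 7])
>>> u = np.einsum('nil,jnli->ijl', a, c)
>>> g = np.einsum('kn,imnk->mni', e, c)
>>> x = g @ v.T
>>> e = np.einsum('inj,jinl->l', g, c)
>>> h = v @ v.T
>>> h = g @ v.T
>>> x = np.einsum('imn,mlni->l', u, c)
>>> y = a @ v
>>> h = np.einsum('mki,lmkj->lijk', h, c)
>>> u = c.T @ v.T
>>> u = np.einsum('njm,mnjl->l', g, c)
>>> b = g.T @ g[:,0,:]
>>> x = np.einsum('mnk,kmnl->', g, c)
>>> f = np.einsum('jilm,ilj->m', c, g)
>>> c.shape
(7, 19, 2, 11)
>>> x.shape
()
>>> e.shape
(11,)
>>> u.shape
(11,)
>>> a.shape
(19, 11, 2)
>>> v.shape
(2, 7)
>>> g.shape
(19, 2, 7)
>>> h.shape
(7, 2, 11, 2)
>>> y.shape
(19, 11, 7)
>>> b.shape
(7, 2, 7)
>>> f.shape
(11,)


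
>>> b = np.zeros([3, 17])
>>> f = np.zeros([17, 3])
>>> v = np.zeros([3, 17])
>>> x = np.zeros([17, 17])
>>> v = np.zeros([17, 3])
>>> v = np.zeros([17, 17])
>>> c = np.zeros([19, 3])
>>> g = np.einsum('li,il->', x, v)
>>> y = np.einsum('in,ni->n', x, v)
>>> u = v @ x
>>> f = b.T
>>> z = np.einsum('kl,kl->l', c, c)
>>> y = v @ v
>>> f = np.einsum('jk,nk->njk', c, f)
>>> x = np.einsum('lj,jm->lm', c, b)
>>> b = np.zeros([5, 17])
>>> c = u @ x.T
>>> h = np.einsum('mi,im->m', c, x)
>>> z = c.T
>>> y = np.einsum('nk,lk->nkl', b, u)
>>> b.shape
(5, 17)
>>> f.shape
(17, 19, 3)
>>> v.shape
(17, 17)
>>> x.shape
(19, 17)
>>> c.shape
(17, 19)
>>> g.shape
()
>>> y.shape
(5, 17, 17)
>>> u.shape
(17, 17)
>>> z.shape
(19, 17)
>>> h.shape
(17,)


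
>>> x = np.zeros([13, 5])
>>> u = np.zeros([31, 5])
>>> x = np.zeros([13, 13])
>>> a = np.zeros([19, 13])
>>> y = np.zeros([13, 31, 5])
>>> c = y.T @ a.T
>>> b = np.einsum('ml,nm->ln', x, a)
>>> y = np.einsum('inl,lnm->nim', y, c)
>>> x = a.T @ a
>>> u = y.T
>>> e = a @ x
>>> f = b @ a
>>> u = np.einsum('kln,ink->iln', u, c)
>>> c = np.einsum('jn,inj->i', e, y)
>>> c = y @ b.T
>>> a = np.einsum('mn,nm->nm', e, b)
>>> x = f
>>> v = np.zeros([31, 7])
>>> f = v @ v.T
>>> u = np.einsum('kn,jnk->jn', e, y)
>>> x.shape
(13, 13)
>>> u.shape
(31, 13)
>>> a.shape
(13, 19)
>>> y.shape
(31, 13, 19)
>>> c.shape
(31, 13, 13)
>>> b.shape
(13, 19)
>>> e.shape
(19, 13)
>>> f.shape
(31, 31)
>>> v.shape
(31, 7)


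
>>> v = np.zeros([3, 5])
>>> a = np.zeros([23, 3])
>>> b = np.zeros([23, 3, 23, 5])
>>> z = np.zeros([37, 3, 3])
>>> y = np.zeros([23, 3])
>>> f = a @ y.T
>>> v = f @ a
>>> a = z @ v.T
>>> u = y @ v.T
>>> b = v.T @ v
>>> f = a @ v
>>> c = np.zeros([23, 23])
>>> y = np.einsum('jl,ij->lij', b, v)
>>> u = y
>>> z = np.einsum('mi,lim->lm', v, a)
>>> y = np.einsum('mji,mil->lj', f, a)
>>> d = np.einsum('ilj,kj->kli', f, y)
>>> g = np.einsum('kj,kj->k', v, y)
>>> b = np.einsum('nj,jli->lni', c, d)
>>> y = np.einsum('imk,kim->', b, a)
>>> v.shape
(23, 3)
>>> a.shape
(37, 3, 23)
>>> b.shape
(3, 23, 37)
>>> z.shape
(37, 23)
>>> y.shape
()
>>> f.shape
(37, 3, 3)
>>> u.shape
(3, 23, 3)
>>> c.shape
(23, 23)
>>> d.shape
(23, 3, 37)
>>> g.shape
(23,)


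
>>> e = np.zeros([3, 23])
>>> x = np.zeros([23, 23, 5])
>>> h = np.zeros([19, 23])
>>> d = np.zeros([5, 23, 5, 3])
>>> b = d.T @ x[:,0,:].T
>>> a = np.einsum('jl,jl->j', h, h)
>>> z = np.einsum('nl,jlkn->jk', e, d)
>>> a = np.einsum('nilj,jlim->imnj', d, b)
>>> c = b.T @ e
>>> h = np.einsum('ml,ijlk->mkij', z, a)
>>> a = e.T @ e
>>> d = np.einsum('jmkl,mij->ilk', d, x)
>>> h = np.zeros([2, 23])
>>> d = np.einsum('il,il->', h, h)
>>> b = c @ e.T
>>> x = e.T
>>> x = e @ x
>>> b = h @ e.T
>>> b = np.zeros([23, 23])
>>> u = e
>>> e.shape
(3, 23)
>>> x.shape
(3, 3)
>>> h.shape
(2, 23)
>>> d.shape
()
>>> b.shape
(23, 23)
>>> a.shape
(23, 23)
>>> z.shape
(5, 5)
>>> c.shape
(23, 23, 5, 23)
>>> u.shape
(3, 23)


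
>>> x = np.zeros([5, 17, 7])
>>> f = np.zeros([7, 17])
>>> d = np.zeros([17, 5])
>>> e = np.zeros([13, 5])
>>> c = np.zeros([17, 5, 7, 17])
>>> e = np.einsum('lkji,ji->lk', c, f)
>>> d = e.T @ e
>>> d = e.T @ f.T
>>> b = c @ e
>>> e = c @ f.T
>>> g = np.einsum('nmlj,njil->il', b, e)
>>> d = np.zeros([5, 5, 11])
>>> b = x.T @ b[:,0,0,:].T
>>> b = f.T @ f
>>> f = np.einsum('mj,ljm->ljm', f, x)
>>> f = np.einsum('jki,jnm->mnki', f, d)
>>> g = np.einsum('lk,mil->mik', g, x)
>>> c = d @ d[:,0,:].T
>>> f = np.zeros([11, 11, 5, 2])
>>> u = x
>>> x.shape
(5, 17, 7)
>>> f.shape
(11, 11, 5, 2)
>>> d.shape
(5, 5, 11)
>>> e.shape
(17, 5, 7, 7)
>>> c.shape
(5, 5, 5)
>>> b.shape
(17, 17)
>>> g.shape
(5, 17, 7)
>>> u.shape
(5, 17, 7)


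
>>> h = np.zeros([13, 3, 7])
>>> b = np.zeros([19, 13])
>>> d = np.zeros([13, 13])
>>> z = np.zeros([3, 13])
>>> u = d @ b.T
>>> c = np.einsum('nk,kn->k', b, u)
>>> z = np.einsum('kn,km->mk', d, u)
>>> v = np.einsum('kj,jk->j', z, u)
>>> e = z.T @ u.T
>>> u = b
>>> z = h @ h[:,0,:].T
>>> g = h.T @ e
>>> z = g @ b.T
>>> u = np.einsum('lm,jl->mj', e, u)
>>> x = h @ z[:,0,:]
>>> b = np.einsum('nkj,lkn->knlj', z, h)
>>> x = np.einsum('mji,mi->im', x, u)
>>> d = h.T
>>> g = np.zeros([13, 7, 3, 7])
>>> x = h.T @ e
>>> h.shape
(13, 3, 7)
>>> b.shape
(3, 7, 13, 19)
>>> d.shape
(7, 3, 13)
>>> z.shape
(7, 3, 19)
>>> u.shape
(13, 19)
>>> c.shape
(13,)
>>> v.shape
(13,)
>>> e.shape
(13, 13)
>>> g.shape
(13, 7, 3, 7)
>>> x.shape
(7, 3, 13)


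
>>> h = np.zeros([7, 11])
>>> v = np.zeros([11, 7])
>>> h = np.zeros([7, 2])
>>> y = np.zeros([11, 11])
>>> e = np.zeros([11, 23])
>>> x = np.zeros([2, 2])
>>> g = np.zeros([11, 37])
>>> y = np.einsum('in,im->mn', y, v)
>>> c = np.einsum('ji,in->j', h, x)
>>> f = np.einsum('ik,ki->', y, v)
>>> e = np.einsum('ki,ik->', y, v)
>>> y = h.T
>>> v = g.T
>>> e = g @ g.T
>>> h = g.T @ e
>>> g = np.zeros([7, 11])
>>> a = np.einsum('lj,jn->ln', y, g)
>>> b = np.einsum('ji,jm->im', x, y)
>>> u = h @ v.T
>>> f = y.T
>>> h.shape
(37, 11)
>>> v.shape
(37, 11)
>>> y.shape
(2, 7)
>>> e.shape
(11, 11)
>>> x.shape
(2, 2)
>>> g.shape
(7, 11)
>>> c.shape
(7,)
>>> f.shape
(7, 2)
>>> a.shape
(2, 11)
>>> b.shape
(2, 7)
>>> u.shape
(37, 37)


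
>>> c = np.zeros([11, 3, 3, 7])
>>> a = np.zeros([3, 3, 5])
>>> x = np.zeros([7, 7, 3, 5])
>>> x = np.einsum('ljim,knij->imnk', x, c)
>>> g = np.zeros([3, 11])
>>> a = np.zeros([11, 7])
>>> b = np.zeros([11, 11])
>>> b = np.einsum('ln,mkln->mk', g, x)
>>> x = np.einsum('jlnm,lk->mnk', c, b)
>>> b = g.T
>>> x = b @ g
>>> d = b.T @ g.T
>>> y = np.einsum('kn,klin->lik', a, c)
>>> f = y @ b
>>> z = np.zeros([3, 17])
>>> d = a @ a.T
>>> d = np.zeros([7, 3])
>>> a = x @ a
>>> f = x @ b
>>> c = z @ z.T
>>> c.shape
(3, 3)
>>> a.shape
(11, 7)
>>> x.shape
(11, 11)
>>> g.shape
(3, 11)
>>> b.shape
(11, 3)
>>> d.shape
(7, 3)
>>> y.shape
(3, 3, 11)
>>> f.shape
(11, 3)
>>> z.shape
(3, 17)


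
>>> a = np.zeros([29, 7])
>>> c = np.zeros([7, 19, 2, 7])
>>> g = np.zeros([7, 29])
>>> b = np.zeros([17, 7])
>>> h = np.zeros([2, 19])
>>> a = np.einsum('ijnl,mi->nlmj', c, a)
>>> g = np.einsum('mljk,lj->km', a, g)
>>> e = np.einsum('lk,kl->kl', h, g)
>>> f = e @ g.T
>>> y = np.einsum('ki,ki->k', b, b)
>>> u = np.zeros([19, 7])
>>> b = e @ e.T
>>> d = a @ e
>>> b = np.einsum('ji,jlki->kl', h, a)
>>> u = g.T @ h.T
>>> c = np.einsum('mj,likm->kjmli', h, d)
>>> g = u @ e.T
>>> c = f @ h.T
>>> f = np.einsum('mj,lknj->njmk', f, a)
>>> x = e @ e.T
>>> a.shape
(2, 7, 29, 19)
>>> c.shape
(19, 2)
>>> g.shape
(2, 19)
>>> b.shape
(29, 7)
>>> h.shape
(2, 19)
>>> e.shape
(19, 2)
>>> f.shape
(29, 19, 19, 7)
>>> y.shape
(17,)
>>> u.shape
(2, 2)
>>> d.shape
(2, 7, 29, 2)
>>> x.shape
(19, 19)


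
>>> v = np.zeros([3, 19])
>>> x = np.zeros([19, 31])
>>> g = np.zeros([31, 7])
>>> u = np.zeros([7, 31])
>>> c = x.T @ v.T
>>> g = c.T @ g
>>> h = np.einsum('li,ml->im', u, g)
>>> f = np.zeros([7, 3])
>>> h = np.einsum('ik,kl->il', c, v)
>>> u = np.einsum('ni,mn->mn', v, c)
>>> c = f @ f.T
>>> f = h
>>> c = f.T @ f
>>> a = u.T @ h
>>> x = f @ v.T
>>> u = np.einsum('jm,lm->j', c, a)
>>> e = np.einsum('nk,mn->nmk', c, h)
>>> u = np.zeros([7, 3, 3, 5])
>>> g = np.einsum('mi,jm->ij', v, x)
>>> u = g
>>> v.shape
(3, 19)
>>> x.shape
(31, 3)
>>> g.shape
(19, 31)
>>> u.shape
(19, 31)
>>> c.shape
(19, 19)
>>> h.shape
(31, 19)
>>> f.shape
(31, 19)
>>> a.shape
(3, 19)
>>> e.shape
(19, 31, 19)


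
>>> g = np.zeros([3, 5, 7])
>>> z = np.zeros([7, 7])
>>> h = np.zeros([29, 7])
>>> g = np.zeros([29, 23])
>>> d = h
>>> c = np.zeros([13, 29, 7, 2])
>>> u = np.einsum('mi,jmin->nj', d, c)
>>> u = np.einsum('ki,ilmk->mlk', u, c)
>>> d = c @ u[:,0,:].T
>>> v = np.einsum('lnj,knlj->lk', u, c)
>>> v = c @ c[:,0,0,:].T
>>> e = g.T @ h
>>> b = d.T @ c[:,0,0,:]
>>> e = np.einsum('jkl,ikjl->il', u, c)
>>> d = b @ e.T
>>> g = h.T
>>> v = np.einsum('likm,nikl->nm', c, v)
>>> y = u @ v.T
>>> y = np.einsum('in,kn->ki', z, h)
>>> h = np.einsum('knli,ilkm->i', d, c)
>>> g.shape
(7, 29)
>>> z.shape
(7, 7)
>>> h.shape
(13,)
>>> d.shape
(7, 7, 29, 13)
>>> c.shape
(13, 29, 7, 2)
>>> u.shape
(7, 29, 2)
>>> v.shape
(13, 2)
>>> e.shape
(13, 2)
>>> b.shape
(7, 7, 29, 2)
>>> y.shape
(29, 7)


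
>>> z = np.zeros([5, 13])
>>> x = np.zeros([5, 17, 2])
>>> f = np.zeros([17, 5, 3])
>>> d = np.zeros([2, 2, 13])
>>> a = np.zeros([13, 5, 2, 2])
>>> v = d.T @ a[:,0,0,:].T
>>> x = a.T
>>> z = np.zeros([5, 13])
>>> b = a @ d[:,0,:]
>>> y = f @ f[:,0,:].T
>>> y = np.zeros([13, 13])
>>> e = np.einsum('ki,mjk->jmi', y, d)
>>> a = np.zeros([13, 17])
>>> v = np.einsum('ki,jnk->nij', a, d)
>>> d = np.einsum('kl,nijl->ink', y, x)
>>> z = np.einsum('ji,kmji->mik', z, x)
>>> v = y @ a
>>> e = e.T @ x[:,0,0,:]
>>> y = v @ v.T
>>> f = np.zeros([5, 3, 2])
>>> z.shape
(2, 13, 2)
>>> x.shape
(2, 2, 5, 13)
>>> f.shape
(5, 3, 2)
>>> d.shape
(2, 2, 13)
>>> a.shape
(13, 17)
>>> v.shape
(13, 17)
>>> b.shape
(13, 5, 2, 13)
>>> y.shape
(13, 13)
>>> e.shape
(13, 2, 13)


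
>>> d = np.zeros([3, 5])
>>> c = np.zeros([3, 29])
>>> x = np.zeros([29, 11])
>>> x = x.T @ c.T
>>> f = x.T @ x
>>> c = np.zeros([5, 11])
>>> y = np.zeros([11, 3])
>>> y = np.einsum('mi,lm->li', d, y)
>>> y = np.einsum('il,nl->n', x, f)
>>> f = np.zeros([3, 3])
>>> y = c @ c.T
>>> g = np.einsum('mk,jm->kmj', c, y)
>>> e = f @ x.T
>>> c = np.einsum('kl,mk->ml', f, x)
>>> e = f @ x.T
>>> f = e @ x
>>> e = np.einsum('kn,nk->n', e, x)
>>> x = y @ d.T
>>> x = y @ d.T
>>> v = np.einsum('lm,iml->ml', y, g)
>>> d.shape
(3, 5)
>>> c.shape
(11, 3)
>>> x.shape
(5, 3)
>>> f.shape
(3, 3)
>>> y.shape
(5, 5)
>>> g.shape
(11, 5, 5)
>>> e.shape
(11,)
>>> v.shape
(5, 5)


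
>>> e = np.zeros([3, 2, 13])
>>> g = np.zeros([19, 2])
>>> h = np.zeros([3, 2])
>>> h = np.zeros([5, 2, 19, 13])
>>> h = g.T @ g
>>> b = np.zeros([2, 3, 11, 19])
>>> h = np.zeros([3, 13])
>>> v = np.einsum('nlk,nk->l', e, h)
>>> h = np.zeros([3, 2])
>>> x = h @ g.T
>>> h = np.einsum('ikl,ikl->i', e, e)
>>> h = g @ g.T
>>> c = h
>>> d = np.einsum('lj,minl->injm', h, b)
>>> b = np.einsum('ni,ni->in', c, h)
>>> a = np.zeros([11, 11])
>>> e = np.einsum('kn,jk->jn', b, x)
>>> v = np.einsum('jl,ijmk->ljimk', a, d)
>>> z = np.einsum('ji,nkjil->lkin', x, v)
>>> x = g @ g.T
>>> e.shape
(3, 19)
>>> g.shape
(19, 2)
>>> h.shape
(19, 19)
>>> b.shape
(19, 19)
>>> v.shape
(11, 11, 3, 19, 2)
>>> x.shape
(19, 19)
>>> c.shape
(19, 19)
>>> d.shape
(3, 11, 19, 2)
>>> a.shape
(11, 11)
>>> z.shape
(2, 11, 19, 11)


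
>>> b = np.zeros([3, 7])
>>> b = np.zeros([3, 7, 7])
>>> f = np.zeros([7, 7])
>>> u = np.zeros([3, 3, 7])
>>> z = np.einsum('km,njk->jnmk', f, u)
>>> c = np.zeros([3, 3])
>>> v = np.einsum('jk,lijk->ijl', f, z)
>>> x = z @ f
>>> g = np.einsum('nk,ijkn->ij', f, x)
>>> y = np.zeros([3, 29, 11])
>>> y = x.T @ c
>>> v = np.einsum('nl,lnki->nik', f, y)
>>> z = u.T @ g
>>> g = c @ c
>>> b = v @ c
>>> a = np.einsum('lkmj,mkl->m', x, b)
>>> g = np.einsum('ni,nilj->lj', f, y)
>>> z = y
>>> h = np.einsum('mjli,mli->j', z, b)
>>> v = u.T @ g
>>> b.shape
(7, 3, 3)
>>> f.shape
(7, 7)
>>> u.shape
(3, 3, 7)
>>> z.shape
(7, 7, 3, 3)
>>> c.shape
(3, 3)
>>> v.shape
(7, 3, 3)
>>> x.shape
(3, 3, 7, 7)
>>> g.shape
(3, 3)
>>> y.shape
(7, 7, 3, 3)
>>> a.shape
(7,)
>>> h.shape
(7,)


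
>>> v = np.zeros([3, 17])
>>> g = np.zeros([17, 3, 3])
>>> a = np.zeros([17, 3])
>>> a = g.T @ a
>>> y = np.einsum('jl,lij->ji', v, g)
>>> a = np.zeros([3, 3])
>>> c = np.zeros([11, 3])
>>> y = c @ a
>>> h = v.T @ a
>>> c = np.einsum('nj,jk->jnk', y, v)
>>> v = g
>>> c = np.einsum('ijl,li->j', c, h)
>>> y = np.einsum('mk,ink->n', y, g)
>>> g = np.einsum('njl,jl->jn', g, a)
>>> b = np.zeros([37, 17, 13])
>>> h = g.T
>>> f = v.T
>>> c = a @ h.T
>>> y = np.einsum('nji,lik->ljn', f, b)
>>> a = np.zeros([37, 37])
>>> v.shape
(17, 3, 3)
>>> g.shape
(3, 17)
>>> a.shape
(37, 37)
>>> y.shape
(37, 3, 3)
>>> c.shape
(3, 17)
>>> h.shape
(17, 3)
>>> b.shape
(37, 17, 13)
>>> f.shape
(3, 3, 17)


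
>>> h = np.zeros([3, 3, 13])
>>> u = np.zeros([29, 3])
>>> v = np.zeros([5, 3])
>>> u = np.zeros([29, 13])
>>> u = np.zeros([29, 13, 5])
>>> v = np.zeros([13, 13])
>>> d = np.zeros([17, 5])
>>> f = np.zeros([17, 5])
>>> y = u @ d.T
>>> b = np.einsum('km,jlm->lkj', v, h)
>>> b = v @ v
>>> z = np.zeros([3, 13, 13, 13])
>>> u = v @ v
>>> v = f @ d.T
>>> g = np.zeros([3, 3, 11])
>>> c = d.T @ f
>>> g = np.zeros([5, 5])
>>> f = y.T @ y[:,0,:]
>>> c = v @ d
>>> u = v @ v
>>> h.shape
(3, 3, 13)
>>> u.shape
(17, 17)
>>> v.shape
(17, 17)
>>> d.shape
(17, 5)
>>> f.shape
(17, 13, 17)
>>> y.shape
(29, 13, 17)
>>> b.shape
(13, 13)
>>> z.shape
(3, 13, 13, 13)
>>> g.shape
(5, 5)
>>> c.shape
(17, 5)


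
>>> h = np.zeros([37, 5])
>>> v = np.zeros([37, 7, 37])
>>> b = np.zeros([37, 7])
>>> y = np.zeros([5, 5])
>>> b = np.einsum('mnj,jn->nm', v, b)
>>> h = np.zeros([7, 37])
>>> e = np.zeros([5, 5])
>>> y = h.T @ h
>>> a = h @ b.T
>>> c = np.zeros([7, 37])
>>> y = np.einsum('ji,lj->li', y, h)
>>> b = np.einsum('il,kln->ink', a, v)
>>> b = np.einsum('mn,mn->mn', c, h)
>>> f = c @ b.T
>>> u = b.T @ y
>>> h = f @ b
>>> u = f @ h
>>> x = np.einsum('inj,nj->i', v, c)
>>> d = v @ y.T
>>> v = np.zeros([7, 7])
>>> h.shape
(7, 37)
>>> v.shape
(7, 7)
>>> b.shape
(7, 37)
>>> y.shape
(7, 37)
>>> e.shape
(5, 5)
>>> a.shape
(7, 7)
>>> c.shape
(7, 37)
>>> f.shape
(7, 7)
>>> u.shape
(7, 37)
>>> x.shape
(37,)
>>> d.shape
(37, 7, 7)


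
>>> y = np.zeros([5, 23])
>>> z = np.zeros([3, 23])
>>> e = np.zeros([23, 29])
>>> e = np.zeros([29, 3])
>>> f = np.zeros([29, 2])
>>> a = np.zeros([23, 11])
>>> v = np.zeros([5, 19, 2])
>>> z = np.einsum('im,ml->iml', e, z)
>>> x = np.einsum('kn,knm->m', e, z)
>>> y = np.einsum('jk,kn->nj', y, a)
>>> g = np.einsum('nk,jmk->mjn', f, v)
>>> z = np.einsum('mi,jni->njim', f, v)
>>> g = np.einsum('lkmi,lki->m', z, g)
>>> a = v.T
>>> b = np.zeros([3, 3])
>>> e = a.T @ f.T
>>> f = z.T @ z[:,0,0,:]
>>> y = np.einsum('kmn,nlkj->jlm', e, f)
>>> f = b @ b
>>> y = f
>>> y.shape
(3, 3)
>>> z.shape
(19, 5, 2, 29)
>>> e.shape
(5, 19, 29)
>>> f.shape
(3, 3)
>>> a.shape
(2, 19, 5)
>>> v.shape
(5, 19, 2)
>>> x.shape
(23,)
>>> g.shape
(2,)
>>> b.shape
(3, 3)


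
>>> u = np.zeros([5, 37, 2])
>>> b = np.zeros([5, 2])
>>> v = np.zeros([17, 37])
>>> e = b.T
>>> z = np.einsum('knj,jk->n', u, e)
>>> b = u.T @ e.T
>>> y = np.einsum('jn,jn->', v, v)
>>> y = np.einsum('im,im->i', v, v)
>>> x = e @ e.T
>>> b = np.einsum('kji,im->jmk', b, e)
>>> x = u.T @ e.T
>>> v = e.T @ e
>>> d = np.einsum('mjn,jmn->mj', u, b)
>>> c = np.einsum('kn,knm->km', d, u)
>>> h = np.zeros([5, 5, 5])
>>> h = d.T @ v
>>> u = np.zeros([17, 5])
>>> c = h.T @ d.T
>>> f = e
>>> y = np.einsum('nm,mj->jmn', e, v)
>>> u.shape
(17, 5)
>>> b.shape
(37, 5, 2)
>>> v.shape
(5, 5)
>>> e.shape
(2, 5)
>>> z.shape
(37,)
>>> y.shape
(5, 5, 2)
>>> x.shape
(2, 37, 2)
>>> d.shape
(5, 37)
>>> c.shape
(5, 5)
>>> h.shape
(37, 5)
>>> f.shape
(2, 5)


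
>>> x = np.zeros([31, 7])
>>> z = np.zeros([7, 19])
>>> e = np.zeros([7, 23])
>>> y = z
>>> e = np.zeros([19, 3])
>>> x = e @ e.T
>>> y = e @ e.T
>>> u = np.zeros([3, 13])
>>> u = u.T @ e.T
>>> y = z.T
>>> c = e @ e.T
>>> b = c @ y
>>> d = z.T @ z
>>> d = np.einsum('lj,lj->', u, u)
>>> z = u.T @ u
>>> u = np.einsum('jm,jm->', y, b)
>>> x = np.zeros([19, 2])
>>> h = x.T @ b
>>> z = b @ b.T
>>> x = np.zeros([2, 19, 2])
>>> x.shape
(2, 19, 2)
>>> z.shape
(19, 19)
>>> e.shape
(19, 3)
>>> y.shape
(19, 7)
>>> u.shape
()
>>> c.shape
(19, 19)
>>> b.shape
(19, 7)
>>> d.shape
()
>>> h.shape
(2, 7)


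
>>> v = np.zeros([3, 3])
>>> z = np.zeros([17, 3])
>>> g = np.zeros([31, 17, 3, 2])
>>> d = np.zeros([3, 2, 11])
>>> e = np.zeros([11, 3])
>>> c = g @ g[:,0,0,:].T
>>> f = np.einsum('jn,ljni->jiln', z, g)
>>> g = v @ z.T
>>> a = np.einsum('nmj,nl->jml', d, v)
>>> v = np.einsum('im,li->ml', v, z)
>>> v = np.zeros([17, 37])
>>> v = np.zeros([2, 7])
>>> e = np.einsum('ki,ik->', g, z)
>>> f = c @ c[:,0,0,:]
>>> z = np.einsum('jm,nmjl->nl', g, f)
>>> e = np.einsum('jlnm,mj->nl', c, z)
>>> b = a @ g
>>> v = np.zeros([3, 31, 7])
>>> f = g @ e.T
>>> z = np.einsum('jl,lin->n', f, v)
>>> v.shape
(3, 31, 7)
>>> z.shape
(7,)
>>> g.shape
(3, 17)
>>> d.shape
(3, 2, 11)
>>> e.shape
(3, 17)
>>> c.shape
(31, 17, 3, 31)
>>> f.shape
(3, 3)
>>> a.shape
(11, 2, 3)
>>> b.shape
(11, 2, 17)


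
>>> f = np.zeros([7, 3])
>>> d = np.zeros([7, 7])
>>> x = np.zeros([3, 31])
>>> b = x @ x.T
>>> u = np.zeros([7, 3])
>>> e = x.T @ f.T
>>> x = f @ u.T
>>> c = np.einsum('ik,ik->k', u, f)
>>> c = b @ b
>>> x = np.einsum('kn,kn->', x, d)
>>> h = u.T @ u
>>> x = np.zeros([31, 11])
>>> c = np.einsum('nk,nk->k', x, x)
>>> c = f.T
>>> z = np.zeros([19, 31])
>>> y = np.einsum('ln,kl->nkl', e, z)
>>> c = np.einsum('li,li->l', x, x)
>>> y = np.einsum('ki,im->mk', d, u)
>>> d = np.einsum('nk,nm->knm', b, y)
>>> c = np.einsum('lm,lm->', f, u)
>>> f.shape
(7, 3)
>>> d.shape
(3, 3, 7)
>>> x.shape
(31, 11)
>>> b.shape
(3, 3)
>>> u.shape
(7, 3)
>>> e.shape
(31, 7)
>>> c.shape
()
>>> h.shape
(3, 3)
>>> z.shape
(19, 31)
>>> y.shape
(3, 7)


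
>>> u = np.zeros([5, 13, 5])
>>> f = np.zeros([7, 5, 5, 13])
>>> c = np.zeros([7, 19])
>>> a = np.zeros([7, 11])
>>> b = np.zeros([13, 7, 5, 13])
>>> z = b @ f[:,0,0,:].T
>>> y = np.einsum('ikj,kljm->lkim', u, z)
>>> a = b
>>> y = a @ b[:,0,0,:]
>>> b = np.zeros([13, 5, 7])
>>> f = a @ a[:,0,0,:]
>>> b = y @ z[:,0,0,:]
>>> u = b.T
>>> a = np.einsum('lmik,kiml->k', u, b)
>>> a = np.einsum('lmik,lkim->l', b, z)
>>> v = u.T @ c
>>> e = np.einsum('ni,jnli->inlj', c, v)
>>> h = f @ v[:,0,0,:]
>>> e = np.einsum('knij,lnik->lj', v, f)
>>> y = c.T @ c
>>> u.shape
(7, 5, 7, 13)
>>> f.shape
(13, 7, 5, 13)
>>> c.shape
(7, 19)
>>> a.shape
(13,)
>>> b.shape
(13, 7, 5, 7)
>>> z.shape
(13, 7, 5, 7)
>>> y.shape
(19, 19)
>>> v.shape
(13, 7, 5, 19)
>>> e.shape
(13, 19)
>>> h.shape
(13, 7, 5, 19)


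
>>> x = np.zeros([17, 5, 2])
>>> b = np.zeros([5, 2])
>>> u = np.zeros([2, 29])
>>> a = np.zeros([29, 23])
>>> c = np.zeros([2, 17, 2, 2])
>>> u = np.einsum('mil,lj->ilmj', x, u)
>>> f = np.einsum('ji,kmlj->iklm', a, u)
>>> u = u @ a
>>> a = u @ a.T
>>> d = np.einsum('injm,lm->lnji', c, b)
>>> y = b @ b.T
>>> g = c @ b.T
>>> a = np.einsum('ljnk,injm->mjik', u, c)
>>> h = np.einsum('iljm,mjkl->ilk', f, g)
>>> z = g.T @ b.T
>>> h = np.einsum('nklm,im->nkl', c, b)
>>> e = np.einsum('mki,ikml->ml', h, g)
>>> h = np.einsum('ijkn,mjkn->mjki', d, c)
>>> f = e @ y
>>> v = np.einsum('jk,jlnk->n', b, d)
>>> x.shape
(17, 5, 2)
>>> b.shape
(5, 2)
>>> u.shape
(5, 2, 17, 23)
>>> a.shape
(2, 2, 2, 23)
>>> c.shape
(2, 17, 2, 2)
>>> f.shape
(2, 5)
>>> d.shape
(5, 17, 2, 2)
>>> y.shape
(5, 5)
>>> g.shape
(2, 17, 2, 5)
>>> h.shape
(2, 17, 2, 5)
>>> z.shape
(5, 2, 17, 5)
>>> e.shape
(2, 5)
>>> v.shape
(2,)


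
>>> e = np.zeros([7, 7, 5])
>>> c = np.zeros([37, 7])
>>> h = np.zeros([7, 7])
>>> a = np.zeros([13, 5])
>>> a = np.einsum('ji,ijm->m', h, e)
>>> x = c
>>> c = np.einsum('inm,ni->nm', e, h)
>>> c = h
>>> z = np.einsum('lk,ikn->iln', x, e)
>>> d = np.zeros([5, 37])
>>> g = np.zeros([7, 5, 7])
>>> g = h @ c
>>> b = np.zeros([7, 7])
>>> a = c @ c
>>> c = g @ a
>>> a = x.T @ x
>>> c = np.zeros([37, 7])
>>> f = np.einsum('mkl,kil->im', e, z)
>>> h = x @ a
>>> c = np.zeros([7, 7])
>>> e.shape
(7, 7, 5)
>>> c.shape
(7, 7)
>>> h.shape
(37, 7)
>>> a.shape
(7, 7)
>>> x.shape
(37, 7)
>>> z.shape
(7, 37, 5)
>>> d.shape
(5, 37)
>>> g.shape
(7, 7)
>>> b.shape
(7, 7)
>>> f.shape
(37, 7)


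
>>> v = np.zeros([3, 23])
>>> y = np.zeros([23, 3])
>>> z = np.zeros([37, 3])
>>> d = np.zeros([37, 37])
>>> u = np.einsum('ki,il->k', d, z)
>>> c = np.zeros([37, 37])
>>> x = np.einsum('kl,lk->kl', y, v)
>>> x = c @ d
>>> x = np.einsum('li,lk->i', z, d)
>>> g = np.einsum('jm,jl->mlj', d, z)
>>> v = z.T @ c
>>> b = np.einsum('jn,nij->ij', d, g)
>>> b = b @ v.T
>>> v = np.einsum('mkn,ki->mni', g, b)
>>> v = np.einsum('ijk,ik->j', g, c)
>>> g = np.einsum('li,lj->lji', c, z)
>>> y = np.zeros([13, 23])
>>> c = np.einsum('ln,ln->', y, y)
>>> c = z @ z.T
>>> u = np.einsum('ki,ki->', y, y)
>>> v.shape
(3,)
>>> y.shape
(13, 23)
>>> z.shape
(37, 3)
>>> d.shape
(37, 37)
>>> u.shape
()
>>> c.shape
(37, 37)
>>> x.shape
(3,)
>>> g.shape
(37, 3, 37)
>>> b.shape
(3, 3)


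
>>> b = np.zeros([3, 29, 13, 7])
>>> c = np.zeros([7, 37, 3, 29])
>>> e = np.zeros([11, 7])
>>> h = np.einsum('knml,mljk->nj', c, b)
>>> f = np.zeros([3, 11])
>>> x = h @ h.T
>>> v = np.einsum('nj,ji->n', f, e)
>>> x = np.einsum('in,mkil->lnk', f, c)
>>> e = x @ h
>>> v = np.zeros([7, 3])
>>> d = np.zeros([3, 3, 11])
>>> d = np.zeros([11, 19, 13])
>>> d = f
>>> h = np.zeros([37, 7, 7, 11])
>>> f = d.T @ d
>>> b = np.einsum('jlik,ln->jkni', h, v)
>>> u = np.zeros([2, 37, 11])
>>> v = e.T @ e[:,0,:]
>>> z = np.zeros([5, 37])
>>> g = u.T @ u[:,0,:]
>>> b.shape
(37, 11, 3, 7)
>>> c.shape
(7, 37, 3, 29)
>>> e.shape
(29, 11, 13)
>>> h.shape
(37, 7, 7, 11)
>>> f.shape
(11, 11)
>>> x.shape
(29, 11, 37)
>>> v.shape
(13, 11, 13)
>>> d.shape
(3, 11)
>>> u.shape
(2, 37, 11)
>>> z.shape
(5, 37)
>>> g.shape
(11, 37, 11)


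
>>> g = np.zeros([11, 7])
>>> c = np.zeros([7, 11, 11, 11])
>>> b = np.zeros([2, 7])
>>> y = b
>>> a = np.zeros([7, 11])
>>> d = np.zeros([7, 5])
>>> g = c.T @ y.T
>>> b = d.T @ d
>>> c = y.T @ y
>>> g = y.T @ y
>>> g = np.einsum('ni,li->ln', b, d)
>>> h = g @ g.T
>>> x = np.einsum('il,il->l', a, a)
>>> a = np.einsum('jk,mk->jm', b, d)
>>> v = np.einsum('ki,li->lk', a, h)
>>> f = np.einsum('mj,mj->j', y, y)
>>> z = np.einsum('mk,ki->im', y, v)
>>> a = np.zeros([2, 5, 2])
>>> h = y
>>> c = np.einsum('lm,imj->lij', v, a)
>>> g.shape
(7, 5)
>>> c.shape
(7, 2, 2)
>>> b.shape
(5, 5)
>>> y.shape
(2, 7)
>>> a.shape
(2, 5, 2)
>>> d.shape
(7, 5)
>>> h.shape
(2, 7)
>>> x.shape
(11,)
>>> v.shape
(7, 5)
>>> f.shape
(7,)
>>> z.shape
(5, 2)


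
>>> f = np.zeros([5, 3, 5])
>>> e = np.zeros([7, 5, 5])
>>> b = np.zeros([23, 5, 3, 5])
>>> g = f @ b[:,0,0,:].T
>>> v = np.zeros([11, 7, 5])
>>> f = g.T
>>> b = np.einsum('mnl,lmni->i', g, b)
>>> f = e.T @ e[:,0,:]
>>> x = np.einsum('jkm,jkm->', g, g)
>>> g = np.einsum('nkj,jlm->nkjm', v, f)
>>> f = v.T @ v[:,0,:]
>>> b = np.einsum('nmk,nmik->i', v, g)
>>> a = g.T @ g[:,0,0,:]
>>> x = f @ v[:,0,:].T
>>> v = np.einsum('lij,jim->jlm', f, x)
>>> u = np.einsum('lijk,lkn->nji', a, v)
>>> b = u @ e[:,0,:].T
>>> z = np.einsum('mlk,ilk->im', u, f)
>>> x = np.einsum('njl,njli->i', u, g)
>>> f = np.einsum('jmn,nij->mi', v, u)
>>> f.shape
(5, 7)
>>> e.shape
(7, 5, 5)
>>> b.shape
(11, 7, 7)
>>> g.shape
(11, 7, 5, 5)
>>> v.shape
(5, 5, 11)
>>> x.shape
(5,)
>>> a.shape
(5, 5, 7, 5)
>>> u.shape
(11, 7, 5)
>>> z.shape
(5, 11)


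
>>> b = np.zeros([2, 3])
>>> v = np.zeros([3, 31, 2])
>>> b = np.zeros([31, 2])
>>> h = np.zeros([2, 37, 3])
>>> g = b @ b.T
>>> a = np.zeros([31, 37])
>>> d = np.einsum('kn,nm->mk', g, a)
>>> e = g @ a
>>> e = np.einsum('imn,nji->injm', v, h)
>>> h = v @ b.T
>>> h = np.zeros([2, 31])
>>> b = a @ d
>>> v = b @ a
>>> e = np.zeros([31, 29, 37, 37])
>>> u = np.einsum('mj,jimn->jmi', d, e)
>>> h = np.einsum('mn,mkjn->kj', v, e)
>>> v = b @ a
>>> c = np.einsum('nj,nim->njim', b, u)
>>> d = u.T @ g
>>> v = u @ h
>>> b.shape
(31, 31)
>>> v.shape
(31, 37, 37)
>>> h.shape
(29, 37)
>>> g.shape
(31, 31)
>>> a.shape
(31, 37)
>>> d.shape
(29, 37, 31)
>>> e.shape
(31, 29, 37, 37)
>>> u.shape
(31, 37, 29)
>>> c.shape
(31, 31, 37, 29)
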